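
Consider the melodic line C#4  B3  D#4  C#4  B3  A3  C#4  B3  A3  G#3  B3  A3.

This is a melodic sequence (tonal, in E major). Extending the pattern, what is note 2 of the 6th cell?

The unit is 4 notes. Position-2 pitches of the 3 shown cells: B3, A3, G#3.
Extending down a 2nd: F#3 → E3 → D#3.

D#3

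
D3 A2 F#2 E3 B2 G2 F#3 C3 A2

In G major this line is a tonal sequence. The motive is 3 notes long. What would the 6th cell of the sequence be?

Unit = 3 notes; the statements start on D3, E3, F#3, moving up a 2nd each time.
Extending up a 2nd: G3 → A3 → B3.
Statement 6 starts on B3 and keeps the same diatonic contour: B3 F#3 D3.

B3 F#3 D3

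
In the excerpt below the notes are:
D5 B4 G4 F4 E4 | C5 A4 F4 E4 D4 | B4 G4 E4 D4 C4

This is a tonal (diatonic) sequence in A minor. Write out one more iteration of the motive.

Taking 5-note groups, the heads are D5, C5, B4: the pattern moves down a 2nd.
So cell 4 is A4 F4 D4 C4 B3.

A4 F4 D4 C4 B3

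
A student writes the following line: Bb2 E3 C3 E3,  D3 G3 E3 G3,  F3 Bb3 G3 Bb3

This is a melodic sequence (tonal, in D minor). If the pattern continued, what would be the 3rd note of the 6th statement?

F4

With 4-note cells, note 3 of each statement runs C3, E3, G3.
Each moves up a 3rd. Continuing: Bb3 → D4 → F4.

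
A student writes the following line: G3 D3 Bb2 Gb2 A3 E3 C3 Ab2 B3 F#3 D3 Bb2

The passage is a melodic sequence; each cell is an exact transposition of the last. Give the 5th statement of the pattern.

D#4 A#3 F#3 D3

With a 4-note motive the entries are G3, A3, B3, each up a 2nd from the previous.
Continuing the starts: C#4 → D#4.
Statement 5 starts on D#4 and keeps the same exact contour: D#4 A#3 F#3 D3.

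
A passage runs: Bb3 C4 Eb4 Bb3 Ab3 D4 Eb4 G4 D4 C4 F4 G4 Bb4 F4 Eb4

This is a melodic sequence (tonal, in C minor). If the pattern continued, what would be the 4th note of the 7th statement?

G5

The unit is 5 notes. Position-4 pitches of the 3 shown cells: Bb3, D4, F4.
Extending up a 3rd: Ab4 → C5 → Eb5 → G5.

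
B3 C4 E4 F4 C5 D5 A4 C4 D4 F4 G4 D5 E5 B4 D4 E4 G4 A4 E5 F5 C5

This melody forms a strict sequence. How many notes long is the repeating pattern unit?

7

21 notes total. Splitting into 3 groups of 7:
B3 C4 E4 F4 C5 D5 A4 | C4 D4 F4 G4 D5 E5 B4 | D4 E4 G4 A4 E5 F5 C5
Every group is a transposition up a 2nd of the one before; no shorter unit works.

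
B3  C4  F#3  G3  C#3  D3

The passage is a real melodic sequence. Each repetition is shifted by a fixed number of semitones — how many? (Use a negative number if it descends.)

-5

Unit = 2 notes; the statements start on B3, F#3, C#3, moving down a 4th each time.
B3 to F#3 spans -5 semitones.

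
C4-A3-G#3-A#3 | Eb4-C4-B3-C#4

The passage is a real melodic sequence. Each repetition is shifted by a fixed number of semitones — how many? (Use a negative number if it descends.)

Unit = 4 notes; the statements start on C4, Eb4, moving up a 3rd each time.
Counting half-steps from C4 to Eb4: 3.

3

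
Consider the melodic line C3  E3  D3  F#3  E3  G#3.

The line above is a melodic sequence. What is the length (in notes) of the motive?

2

6 notes total. Splitting into 3 groups of 2:
C3 E3 | D3 F#3 | E3 G#3
That's a consistent up a 2nd shift per cell, and no other grouping gives one.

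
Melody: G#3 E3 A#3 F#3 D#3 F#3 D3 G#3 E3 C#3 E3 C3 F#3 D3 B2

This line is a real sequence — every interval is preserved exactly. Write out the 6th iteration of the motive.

Bb2 Gb2 C3 Ab2 F2

Taking 5-note groups, the heads are G#3, F#3, E3: the pattern moves down a 2nd.
Carrying on: D3 → C3 → Bb2.
So cell 6 is Bb2 Gb2 C3 Ab2 F2.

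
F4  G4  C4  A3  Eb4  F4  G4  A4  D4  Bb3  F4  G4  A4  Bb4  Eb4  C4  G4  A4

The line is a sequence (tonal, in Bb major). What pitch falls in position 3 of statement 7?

Grouping in 6s, the 3rd note of each cell is C4, D4, Eb4.
Extending up a 2nd: F4 → G4 → A4 → Bb4.

Bb4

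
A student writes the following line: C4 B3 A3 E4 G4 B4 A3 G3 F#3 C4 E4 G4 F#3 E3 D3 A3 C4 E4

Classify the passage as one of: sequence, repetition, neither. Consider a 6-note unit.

sequence

Each 6-note cell is the previous one transposed down a 3rd.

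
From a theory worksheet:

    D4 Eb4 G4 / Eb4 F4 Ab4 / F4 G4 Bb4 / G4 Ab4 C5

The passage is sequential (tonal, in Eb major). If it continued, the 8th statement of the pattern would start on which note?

D5

With a 3-note motive the entries are D4, Eb4, F4, G4, each up a 2nd from the previous.
Extending the heads up a 2nd: Ab4 → Bb4 → C5 → D5.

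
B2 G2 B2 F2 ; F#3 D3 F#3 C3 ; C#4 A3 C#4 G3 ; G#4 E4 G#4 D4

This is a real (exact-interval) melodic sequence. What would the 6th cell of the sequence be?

A#5 F#5 A#5 E5

With a 4-note motive the entries are B2, F#3, C#4, G#4, each up a 5th from the previous.
Continuing the starts: D#5 → A#5.
So cell 6 is A#5 F#5 A#5 E5.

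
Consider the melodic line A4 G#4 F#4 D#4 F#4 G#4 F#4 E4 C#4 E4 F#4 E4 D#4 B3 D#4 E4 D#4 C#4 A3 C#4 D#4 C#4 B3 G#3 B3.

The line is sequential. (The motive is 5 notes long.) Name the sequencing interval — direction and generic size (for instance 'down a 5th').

The 5-note cells begin on A4, G#4, F#4, E4, D#4 — each down a 2nd from the last.
From A4 to G#4: down a 2nd.

down a 2nd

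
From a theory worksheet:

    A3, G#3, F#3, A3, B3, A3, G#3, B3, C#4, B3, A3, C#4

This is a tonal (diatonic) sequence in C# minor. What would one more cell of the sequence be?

D#4 C#4 B3 D#4

Unit = 4 notes; the statements start on A3, B3, C#4, moving up a 2nd each time.
So cell 4 is D#4 C#4 B3 D#4.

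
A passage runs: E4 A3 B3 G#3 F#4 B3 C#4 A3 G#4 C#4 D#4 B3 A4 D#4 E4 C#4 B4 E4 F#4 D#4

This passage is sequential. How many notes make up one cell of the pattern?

4

20 notes total. Splitting into 5 groups of 4:
E4 A3 B3 G#3 | F#4 B3 C#4 A3 | G#4 C#4 D#4 B3 | A4 D#4 E4 C#4 | B4 E4 F#4 D#4
Every group is a transposition up a 2nd of the one before; no shorter unit works.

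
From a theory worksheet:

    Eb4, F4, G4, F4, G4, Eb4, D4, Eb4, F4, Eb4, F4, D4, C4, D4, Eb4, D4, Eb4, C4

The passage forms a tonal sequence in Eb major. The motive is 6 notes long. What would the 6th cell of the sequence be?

G3 Ab3 Bb3 Ab3 Bb3 G3

The 6-note cells begin on Eb4, D4, C4 — each down a 2nd from the last.
Carrying on: Bb3 → Ab3 → G3.
Statement 6 starts on G3 and keeps the same diatonic contour: G3 Ab3 Bb3 Ab3 Bb3 G3.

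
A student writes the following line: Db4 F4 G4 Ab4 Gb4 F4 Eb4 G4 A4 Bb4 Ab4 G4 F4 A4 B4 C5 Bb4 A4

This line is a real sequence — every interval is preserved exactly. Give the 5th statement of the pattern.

Taking 6-note groups, the heads are Db4, Eb4, F4: the pattern moves up a 2nd.
Extending up a 2nd: G4 → A4.
Statement 5 starts on A4 and keeps the same exact contour: A4 C#5 D#5 E5 D5 C#5.

A4 C#5 D#5 E5 D5 C#5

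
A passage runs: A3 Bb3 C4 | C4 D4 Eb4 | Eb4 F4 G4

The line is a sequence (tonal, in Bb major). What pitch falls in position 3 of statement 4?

Bb4

Grouping in 3s, the 3rd note of each cell is C4, Eb4, G4.
Each moves up a 3rd; the next is Bb4.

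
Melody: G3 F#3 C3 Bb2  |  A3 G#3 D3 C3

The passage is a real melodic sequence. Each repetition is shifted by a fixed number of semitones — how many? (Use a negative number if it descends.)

2

Unit = 4 notes; the statements start on G3, A3, moving up a 2nd each time.
G3 to A3 spans +2 semitones.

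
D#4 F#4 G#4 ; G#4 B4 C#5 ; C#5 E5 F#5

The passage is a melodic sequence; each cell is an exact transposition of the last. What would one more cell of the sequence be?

Taking 3-note groups, the heads are D#4, G#4, C#5: the pattern moves up a 4th.
From F#5 the exact shape gives F#5 A5 B5.

F#5 A5 B5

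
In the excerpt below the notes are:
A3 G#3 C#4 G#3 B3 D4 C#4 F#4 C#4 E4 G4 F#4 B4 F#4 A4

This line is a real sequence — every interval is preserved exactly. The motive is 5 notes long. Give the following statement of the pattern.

C5 B4 E5 B4 D5

Taking 5-note groups, the heads are A3, D4, G4: the pattern moves up a 4th.
So cell 4 is C5 B4 E5 B4 D5.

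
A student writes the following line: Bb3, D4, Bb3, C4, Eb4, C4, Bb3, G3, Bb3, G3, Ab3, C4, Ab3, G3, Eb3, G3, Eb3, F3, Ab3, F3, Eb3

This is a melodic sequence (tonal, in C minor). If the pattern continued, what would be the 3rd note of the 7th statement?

Grouping in 7s, the 3rd note of each cell is Bb3, G3, Eb3.
Extending down a 3rd: C3 → Ab2 → F2 → D2.

D2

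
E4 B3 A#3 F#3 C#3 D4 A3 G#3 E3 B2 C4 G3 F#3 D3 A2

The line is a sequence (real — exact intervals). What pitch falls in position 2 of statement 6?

Db3

Grouping in 5s, the 2nd note of each cell is B3, A3, G3.
Carrying that down a 2nd forward: F3 → Eb3 → Db3.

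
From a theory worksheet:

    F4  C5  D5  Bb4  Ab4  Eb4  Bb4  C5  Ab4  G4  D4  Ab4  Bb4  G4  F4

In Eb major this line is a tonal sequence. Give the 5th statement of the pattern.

Bb3 F4 G4 Eb4 D4

Unit = 5 notes; the statements start on F4, Eb4, D4, moving down a 2nd each time.
Continuing the starts: C4 → Bb3.
So cell 5 is Bb3 F4 G4 Eb4 D4.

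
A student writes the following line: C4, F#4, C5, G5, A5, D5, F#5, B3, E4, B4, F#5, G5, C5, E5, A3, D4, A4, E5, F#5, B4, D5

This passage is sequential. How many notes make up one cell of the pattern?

There are 21 notes; a 7-note unit gives 3 cells:
C4 F#4 C5 G5 A5 D5 F#5 | B3 E4 B4 F#5 G5 C5 E5 | A3 D4 A4 E5 F#5 B4 D5
Every group is a transposition down a 2nd of the one before; no shorter unit works.

7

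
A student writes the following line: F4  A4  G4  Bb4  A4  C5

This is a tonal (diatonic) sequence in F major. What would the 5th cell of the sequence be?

Taking 2-note groups, the heads are F4, G4, A4: the pattern moves up a 2nd.
Continuing the starts: Bb4 → C5.
Statement 5 starts on C5 and keeps the same diatonic contour: C5 E5.

C5 E5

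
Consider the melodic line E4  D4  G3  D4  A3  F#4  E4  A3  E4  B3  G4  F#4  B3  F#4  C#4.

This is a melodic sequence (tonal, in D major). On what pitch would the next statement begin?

A4

Unit = 5 notes; the statements start on E4, F#4, G4, moving up a 2nd each time.
The next head, up a 2nd from G4, is A4.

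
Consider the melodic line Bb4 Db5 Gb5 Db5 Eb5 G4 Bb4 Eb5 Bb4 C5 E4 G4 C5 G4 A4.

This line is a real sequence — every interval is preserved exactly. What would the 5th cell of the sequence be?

Unit = 5 notes; the statements start on Bb4, G4, E4, moving down a 3rd each time.
Carrying on: C#4 → A#3.
From A#3 the exact shape gives A#3 C#4 F#4 C#4 D#4.

A#3 C#4 F#4 C#4 D#4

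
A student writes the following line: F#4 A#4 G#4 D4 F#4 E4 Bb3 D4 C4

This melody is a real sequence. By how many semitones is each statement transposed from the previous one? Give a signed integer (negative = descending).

Unit = 3 notes; the statements start on F#4, D4, Bb3, moving down a 3rd each time.
Counting half-steps from F#4 to D4: -4.

-4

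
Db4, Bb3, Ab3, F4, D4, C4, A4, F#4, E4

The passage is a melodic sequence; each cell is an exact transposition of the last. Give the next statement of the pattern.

C#5 A#4 G#4

The 3-note cells begin on Db4, F4, A4 — each up a 3rd from the last.
So cell 4 is C#5 A#4 G#4.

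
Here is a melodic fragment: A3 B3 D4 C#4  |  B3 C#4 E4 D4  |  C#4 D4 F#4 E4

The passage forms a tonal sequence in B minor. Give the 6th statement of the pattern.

F#4 G4 B4 A4

Taking 4-note groups, the heads are A3, B3, C#4: the pattern moves up a 2nd.
Extending up a 2nd: D4 → E4 → F#4.
From F#4 the diatonic shape gives F#4 G4 B4 A4.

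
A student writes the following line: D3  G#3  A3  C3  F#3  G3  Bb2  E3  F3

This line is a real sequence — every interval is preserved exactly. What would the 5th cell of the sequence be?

Unit = 3 notes; the statements start on D3, C3, Bb2, moving down a 2nd each time.
Carrying on: Ab2 → Gb2.
From Gb2 the exact shape gives Gb2 C3 Db3.

Gb2 C3 Db3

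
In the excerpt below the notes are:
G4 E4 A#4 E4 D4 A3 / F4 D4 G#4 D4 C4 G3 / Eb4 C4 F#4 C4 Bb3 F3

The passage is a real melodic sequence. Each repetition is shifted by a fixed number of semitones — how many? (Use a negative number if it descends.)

-2

Taking 6-note groups, the heads are G4, F4, Eb4: the pattern moves down a 2nd.
G4 to F4 spans -2 semitones.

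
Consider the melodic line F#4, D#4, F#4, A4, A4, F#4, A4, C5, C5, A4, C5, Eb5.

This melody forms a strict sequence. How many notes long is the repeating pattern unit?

4

12 notes total. Splitting into 3 groups of 4:
F#4 D#4 F#4 A4 | A4 F#4 A4 C5 | C5 A4 C5 Eb5
Each cell is the previous one up a 3rd — so the unit is 4 notes.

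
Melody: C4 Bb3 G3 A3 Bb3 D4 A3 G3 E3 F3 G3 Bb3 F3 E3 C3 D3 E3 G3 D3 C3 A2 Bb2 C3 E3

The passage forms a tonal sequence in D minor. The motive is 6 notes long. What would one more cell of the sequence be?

Bb2 A2 F2 G2 A2 C3

Unit = 6 notes; the statements start on C4, A3, F3, D3, moving down a 3rd each time.
So cell 5 is Bb2 A2 F2 G2 A2 C3.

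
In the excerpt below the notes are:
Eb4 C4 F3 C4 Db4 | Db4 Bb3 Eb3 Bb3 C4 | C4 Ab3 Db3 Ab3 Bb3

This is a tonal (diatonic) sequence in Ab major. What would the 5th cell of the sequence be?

Ab3 F3 Bb2 F3 G3

The 5-note cells begin on Eb4, Db4, C4 — each down a 2nd from the last.
Extending down a 2nd: Bb3 → Ab3.
Statement 5 starts on Ab3 and keeps the same diatonic contour: Ab3 F3 Bb2 F3 G3.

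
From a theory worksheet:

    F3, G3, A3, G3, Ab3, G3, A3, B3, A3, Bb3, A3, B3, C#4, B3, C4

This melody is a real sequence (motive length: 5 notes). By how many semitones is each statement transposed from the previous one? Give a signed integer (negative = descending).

2

With a 5-note motive the entries are F3, G3, A3, each up a 2nd from the previous.
F3 to G3 spans +2 semitones.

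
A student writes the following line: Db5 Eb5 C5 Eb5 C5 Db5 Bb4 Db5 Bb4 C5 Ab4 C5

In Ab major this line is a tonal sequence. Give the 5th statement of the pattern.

G4 Ab4 F4 Ab4

With a 4-note motive the entries are Db5, C5, Bb4, each down a 2nd from the previous.
Carrying on: Ab4 → G4.
From G4 the diatonic shape gives G4 Ab4 F4 Ab4.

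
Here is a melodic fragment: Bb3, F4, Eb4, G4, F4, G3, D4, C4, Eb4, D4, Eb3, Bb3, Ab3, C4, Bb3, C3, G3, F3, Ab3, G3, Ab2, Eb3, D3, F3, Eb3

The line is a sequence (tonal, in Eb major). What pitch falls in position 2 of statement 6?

C3

The unit is 5 notes. Position-2 pitches of the 5 shown cells: F4, D4, Bb3, G3, Eb3.
Each moves down a 3rd; the next is C3.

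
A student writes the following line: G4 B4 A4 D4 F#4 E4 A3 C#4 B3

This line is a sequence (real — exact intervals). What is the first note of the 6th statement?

F#2

With a 3-note motive the entries are G4, D4, A3, each down a 4th from the previous.
Continuing: E3 → B2 → F#2. Statement 6 starts on F#2.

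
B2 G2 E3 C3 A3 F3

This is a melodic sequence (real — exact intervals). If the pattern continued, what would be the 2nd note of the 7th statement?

Db5

With 2-note cells, note 2 of each statement runs G2, C3, F3.
Carrying that up a 4th forward: Bb3 → Eb4 → Ab4 → Db5.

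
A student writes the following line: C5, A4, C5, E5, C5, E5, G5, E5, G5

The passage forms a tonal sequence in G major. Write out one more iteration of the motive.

B5 G5 B5

Unit = 3 notes; the statements start on C5, E5, G5, moving up a 3rd each time.
So cell 4 is B5 G5 B5.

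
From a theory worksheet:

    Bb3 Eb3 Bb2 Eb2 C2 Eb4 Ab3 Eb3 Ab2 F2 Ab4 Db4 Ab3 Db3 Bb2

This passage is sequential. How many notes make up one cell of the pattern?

15 notes total. Splitting into 3 groups of 5:
Bb3 Eb3 Bb2 Eb2 C2 | Eb4 Ab3 Eb3 Ab2 F2 | Ab4 Db4 Ab3 Db3 Bb2
Each cell is the previous one up a 4th — so the unit is 5 notes.

5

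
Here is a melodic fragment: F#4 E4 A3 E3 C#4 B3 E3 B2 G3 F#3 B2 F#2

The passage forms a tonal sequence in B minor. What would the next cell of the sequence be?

Taking 4-note groups, the heads are F#4, C#4, G3: the pattern moves down a 4th.
Statement 4 starts on D3 and keeps the same diatonic contour: D3 C#3 F#2 C#2.

D3 C#3 F#2 C#2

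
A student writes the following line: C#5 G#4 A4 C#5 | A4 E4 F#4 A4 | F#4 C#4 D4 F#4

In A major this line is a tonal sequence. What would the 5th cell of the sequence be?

B3 F#3 G#3 B3

Taking 4-note groups, the heads are C#5, A4, F#4: the pattern moves down a 3rd.
Extending down a 3rd: D4 → B3.
Statement 5 starts on B3 and keeps the same diatonic contour: B3 F#3 G#3 B3.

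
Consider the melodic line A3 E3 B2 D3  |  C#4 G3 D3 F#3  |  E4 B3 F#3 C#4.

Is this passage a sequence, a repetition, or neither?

Note 4 of cell 3 is C#4; if this were a sequence it would be A3. No unit length gives a consistent transposition pattern.

neither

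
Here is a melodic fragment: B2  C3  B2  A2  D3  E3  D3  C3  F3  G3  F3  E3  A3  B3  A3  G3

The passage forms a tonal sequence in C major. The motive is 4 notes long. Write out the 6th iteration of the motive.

E4 F4 E4 D4

The 4-note cells begin on B2, D3, F3, A3 — each up a 3rd from the last.
Continuing the starts: C4 → E4.
From E4 the diatonic shape gives E4 F4 E4 D4.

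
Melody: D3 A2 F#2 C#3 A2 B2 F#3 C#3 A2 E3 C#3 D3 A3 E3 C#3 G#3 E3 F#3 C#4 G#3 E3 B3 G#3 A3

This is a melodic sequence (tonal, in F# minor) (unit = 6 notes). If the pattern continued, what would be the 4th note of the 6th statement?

With 6-note cells, note 4 of each statement runs C#3, E3, G#3, B3.
Carrying that up a 3rd forward: D4 → F#4.

F#4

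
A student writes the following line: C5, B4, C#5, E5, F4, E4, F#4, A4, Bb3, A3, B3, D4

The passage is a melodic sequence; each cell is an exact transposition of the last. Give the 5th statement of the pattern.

With a 4-note motive the entries are C5, F4, Bb3, each down a 5th from the previous.
Extending down a 5th: Eb3 → Ab2.
Statement 5 starts on Ab2 and keeps the same exact contour: Ab2 G2 A2 C3.

Ab2 G2 A2 C3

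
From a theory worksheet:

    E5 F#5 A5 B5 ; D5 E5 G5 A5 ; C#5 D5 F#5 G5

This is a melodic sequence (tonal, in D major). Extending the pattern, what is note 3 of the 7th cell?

B4

With 4-note cells, note 3 of each statement runs A5, G5, F#5.
Carrying that down a 2nd forward: E5 → D5 → C#5 → B4.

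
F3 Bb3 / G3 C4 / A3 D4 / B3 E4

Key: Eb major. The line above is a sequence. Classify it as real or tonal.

Each cell has the same semitone pattern (5,) — intervals are preserved exactly.
And A3 lies outside Eb major, so the sequence is real rather than tonal.

real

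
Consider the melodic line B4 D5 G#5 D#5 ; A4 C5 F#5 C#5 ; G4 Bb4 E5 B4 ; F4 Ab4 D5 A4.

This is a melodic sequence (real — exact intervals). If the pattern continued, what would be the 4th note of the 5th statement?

With 4-note cells, note 4 of each statement runs D#5, C#5, B4, A4.
From A4, down a 2nd gives G4.

G4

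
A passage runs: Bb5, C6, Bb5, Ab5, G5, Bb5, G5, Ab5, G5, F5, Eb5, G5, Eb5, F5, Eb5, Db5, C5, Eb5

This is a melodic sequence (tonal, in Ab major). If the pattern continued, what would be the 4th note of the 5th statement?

Grouping in 6s, the 4th note of each cell is Ab5, F5, Db5.
Extending down a 3rd: Bb4 → G4.

G4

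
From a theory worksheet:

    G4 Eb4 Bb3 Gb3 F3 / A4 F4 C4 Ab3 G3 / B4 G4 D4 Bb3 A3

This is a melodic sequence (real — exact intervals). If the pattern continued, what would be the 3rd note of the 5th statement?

Grouping in 5s, the 3rd note of each cell is Bb3, C4, D4.
Each moves up a 2nd. Continuing: E4 → F#4.

F#4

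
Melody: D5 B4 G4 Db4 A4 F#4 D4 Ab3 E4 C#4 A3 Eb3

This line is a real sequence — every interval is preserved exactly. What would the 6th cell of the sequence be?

The 4-note cells begin on D5, A4, E4 — each down a 4th from the last.
Extending down a 4th: B3 → F#3 → C#3.
From C#3 the exact shape gives C#3 A#2 F#2 C2.

C#3 A#2 F#2 C2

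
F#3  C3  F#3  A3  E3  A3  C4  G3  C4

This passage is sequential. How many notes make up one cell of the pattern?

3

There are 9 notes; a 3-note unit gives 3 cells:
F#3 C3 F#3 | A3 E3 A3 | C4 G3 C4
Each cell is the previous one up a 3rd — so the unit is 3 notes.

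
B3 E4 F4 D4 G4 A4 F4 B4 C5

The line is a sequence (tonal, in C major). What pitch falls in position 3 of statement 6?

The unit is 3 notes. Position-3 pitches of the 3 shown cells: F4, A4, C5.
Extending up a 3rd: E5 → G5 → B5.

B5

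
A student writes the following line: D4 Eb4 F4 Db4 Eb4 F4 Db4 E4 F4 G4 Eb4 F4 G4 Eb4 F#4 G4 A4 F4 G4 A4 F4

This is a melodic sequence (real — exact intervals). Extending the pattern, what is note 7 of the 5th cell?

Grouping in 7s, the 7th note of each cell is Db4, Eb4, F4.
Each moves up a 2nd. Continuing: G4 → A4.

A4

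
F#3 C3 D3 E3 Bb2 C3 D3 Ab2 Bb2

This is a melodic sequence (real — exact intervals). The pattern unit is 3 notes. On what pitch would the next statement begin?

Unit = 3 notes; the statements start on F#3, E3, D3, moving down a 2nd each time.
The next head, down a 2nd from D3, is C3.

C3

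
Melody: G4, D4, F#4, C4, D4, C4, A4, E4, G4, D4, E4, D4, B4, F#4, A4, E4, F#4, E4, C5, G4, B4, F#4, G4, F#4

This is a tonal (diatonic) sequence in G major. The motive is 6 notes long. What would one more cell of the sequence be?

Unit = 6 notes; the statements start on G4, A4, B4, C5, moving up a 2nd each time.
From D5 the diatonic shape gives D5 A4 C5 G4 A4 G4.

D5 A4 C5 G4 A4 G4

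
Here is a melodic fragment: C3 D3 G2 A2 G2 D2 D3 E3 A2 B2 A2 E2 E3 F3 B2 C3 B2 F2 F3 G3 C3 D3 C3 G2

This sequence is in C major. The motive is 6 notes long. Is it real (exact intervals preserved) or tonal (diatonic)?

tonal

Every note is diatonic to C major.
Cell 1 has +2 semitones from note 1 to 2, but cell 3 has +1 — the interval quality changes while the contour stays the same, which is the hallmark of a tonal sequence.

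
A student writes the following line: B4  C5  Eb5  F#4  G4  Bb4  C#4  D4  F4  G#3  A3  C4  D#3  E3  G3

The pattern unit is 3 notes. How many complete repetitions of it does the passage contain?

5

15 notes in groups of 3 gives 15/3 = 5 statements.
Starts: B4, F#4, C#4, G#3, D#3 — each down a 4th.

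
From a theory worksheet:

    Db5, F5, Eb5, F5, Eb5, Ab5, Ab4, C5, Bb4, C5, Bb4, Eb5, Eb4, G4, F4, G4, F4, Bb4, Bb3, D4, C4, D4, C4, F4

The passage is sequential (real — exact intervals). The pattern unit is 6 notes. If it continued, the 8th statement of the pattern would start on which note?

D2

The 6-note cells begin on Db5, Ab4, Eb4, Bb3 — each down a 4th from the last.
Continuing: F3 → C3 → G2 → D2. Statement 8 starts on D2.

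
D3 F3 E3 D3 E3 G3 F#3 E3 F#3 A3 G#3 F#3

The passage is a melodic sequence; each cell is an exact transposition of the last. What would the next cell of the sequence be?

G#3 B3 A#3 G#3

Taking 4-note groups, the heads are D3, E3, F#3: the pattern moves up a 2nd.
Statement 4 starts on G#3 and keeps the same exact contour: G#3 B3 A#3 G#3.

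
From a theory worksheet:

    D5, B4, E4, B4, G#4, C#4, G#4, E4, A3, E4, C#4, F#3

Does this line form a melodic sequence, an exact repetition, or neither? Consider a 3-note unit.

Each 3-note cell is the previous one transposed down a 3rd.

sequence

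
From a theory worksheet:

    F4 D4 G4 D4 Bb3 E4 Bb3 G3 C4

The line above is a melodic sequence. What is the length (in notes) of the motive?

3

9 notes total. Splitting into 3 groups of 3:
F4 D4 G4 | D4 Bb3 E4 | Bb3 G3 C4
Every group is a transposition down a 3rd of the one before; no shorter unit works.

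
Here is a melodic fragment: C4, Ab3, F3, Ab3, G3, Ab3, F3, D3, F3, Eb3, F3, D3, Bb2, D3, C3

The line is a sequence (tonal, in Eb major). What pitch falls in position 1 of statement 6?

G2

The unit is 5 notes. Position-1 pitches of the 3 shown cells: C4, Ab3, F3.
Carrying that down a 3rd forward: D3 → Bb2 → G2.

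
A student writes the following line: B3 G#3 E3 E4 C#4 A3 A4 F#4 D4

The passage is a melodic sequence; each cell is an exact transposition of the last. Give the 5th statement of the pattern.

G5 E5 C5

Unit = 3 notes; the statements start on B3, E4, A4, moving up a 4th each time.
Extending up a 4th: D5 → G5.
Statement 5 starts on G5 and keeps the same exact contour: G5 E5 C5.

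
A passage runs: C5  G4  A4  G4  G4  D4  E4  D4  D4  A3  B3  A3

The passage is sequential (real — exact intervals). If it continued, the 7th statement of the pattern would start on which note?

F#2

Unit = 4 notes; the statements start on C5, G4, D4, moving down a 4th each time.
Extending the heads down a 4th: A3 → E3 → B2 → F#2.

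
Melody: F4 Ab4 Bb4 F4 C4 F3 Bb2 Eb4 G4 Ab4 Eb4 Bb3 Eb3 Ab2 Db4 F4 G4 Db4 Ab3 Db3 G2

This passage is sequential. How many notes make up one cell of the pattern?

Try groups of 7 (3 cells in 21 notes):
F4 Ab4 Bb4 F4 C4 F3 Bb2 | Eb4 G4 Ab4 Eb4 Bb3 Eb3 Ab2 | Db4 F4 G4 Db4 Ab3 Db3 G2
Every group is a transposition down a 2nd of the one before; no shorter unit works.

7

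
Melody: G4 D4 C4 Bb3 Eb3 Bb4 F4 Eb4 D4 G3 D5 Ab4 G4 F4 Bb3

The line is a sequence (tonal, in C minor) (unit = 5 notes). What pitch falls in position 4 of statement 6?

Eb5

Grouping in 5s, the 4th note of each cell is Bb3, D4, F4.
Extending up a 3rd: Ab4 → C5 → Eb5.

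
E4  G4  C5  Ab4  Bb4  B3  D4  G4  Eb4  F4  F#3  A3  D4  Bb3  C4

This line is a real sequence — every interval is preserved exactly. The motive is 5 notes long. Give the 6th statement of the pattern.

Unit = 5 notes; the statements start on E4, B3, F#3, moving down a 4th each time.
Extending down a 4th: C#3 → G#2 → D#2.
Statement 6 starts on D#2 and keeps the same exact contour: D#2 F#2 B2 G2 A2.

D#2 F#2 B2 G2 A2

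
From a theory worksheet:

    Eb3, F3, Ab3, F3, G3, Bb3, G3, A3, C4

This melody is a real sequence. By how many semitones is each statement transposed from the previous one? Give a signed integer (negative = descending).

The 3-note cells begin on Eb3, F3, G3 — each up a 2nd from the last.
Counting half-steps from Eb3 to F3: 2.

2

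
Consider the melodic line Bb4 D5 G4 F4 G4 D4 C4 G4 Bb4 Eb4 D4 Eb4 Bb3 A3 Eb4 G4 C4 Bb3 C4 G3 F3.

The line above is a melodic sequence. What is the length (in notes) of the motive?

7

Try groups of 7 (3 cells in 21 notes):
Bb4 D5 G4 F4 G4 D4 C4 | G4 Bb4 Eb4 D4 Eb4 Bb3 A3 | Eb4 G4 C4 Bb3 C4 G3 F3
Every group is a transposition down a 3rd of the one before; no shorter unit works.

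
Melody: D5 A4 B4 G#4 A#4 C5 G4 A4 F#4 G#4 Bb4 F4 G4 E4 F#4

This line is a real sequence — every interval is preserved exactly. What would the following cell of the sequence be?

Ab4 Eb4 F4 D4 E4

The 5-note cells begin on D5, C5, Bb4 — each down a 2nd from the last.
Statement 4 starts on Ab4 and keeps the same exact contour: Ab4 Eb4 F4 D4 E4.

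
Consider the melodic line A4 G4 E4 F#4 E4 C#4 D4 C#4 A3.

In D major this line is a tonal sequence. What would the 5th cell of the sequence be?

G3 F#3 D3

The 3-note cells begin on A4, F#4, D4 — each down a 3rd from the last.
Continuing the starts: B3 → G3.
So cell 5 is G3 F#3 D3.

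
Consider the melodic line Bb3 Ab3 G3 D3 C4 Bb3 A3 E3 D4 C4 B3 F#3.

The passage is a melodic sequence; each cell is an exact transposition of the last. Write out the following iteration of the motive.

E4 D4 C#4 G#3

With a 4-note motive the entries are Bb3, C4, D4, each up a 2nd from the previous.
So cell 4 is E4 D4 C#4 G#3.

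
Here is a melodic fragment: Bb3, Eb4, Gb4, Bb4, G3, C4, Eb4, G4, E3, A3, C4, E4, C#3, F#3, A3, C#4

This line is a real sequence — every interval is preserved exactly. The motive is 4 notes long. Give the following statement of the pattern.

A#2 D#3 F#3 A#3

With a 4-note motive the entries are Bb3, G3, E3, C#3, each down a 3rd from the previous.
So cell 5 is A#2 D#3 F#3 A#3.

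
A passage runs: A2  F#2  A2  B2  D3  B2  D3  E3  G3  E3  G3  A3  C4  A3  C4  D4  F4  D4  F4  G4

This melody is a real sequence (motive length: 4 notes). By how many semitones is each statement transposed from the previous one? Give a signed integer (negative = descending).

With a 4-note motive the entries are A2, D3, G3, C4, F4, each up a 4th from the previous.
A2→D3 is 50 − 45 = 5 semitones.

5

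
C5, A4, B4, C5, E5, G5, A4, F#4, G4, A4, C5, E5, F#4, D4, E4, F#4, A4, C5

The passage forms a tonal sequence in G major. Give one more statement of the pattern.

D4 B3 C4 D4 F#4 A4

Unit = 6 notes; the statements start on C5, A4, F#4, moving down a 3rd each time.
Statement 4 starts on D4 and keeps the same diatonic contour: D4 B3 C4 D4 F#4 A4.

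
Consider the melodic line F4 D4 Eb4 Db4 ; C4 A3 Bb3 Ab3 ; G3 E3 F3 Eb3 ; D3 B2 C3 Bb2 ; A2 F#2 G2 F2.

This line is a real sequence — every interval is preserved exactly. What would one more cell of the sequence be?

Unit = 4 notes; the statements start on F4, C4, G3, D3, A2, moving down a 4th each time.
So cell 6 is E2 C#2 D2 C2.

E2 C#2 D2 C2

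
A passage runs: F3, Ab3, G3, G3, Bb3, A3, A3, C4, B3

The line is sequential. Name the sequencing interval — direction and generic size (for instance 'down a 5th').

With a 3-note motive the entries are F3, G3, A3, each up a 2nd from the previous.
From F3 to G3: up a 2nd.

up a 2nd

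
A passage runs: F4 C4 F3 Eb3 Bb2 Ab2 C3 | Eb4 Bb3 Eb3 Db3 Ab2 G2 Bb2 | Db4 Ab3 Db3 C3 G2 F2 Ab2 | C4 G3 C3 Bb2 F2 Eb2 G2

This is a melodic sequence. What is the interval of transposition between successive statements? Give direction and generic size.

Taking 7-note groups, the heads are F4, Eb4, Db4, C4: the pattern moves down a 2nd.
From F4 to Eb4: down a 2nd.

down a 2nd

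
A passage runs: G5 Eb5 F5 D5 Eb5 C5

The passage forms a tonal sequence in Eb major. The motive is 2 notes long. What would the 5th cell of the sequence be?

Unit = 2 notes; the statements start on G5, F5, Eb5, moving down a 2nd each time.
Extending down a 2nd: D5 → C5.
Statement 5 starts on C5 and keeps the same diatonic contour: C5 Ab4.

C5 Ab4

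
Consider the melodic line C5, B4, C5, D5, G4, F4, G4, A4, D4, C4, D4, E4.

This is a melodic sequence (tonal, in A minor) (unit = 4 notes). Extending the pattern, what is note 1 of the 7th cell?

Grouping in 4s, the 1st note of each cell is C5, G4, D4.
Extending down a 4th: A3 → E3 → B2 → F2.

F2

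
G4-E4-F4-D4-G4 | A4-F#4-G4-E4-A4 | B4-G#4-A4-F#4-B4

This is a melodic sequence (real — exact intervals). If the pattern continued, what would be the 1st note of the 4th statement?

Grouping in 5s, the 1st note of each cell is G4, A4, B4.
One more up a 2nd gives C#5.

C#5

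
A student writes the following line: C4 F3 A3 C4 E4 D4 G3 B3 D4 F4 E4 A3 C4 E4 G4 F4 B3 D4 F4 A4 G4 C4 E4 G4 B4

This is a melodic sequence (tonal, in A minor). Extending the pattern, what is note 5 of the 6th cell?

C5

With 5-note cells, note 5 of each statement runs E4, F4, G4, A4, B4.
One more up a 2nd gives C5.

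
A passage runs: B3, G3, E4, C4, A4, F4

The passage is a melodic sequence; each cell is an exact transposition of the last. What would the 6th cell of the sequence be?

With a 2-note motive the entries are B3, E4, A4, each up a 4th from the previous.
Extending up a 4th: D5 → G5 → C6.
From C6 the exact shape gives C6 Ab5.

C6 Ab5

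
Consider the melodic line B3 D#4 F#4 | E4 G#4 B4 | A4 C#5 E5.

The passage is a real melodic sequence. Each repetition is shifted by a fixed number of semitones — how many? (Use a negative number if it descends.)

The 3-note cells begin on B3, E4, A4 — each up a 4th from the last.
B3→E4 is 64 − 59 = 5 semitones.

5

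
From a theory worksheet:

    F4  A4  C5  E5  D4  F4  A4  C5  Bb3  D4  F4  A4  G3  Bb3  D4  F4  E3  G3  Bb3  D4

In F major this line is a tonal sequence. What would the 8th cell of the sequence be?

F2 A2 C3 E3

The 4-note cells begin on F4, D4, Bb3, G3, E3 — each down a 3rd from the last.
Continuing the starts: C3 → A2 → F2.
Statement 8 starts on F2 and keeps the same diatonic contour: F2 A2 C3 E3.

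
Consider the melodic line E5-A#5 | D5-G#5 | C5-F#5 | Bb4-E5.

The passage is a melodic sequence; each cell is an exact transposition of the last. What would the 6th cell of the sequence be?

Gb4 C5

The 2-note cells begin on E5, D5, C5, Bb4 — each down a 2nd from the last.
Carrying on: Ab4 → Gb4.
From Gb4 the exact shape gives Gb4 C5.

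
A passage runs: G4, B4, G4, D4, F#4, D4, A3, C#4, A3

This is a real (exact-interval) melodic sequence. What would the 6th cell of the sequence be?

The 3-note cells begin on G4, D4, A3 — each down a 4th from the last.
Continuing the starts: E3 → B2 → F#2.
So cell 6 is F#2 A#2 F#2.

F#2 A#2 F#2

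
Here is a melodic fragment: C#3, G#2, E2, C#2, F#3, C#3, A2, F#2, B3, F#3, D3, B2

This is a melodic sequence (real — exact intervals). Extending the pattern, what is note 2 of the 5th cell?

E4

Grouping in 4s, the 2nd note of each cell is G#2, C#3, F#3.
Each moves up a 4th. Continuing: B3 → E4.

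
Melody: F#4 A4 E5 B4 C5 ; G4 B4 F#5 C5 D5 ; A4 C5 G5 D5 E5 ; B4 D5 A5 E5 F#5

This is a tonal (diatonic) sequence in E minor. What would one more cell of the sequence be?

C5 E5 B5 F#5 G5

Unit = 5 notes; the statements start on F#4, G4, A4, B4, moving up a 2nd each time.
From C5 the diatonic shape gives C5 E5 B5 F#5 G5.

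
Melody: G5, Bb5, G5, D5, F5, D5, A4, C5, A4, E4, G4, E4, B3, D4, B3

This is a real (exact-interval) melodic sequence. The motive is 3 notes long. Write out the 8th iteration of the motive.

G#2 B2 G#2

Unit = 3 notes; the statements start on G5, D5, A4, E4, B3, moving down a 4th each time.
Continuing the starts: F#3 → C#3 → G#2.
From G#2 the exact shape gives G#2 B2 G#2.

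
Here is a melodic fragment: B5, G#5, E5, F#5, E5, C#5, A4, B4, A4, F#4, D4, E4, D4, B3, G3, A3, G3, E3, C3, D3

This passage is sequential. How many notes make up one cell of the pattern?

Try groups of 4 (5 cells in 20 notes):
B5 G#5 E5 F#5 | E5 C#5 A4 B4 | A4 F#4 D4 E4 | D4 B3 G3 A3 | G3 E3 C3 D3
That's a consistent down a 5th shift per cell, and no other grouping gives one.

4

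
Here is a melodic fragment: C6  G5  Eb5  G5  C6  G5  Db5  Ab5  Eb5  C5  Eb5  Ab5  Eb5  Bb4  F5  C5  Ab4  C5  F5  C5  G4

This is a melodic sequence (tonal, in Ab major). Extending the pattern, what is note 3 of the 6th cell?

The unit is 7 notes. Position-3 pitches of the 3 shown cells: Eb5, C5, Ab4.
Each moves down a 3rd. Continuing: F4 → Db4 → Bb3.

Bb3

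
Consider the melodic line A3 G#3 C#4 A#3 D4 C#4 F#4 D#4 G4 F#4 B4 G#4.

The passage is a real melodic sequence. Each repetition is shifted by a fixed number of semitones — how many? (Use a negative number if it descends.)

The 4-note cells begin on A3, D4, G4 — each up a 4th from the last.
A3 to D4 spans +5 semitones.

5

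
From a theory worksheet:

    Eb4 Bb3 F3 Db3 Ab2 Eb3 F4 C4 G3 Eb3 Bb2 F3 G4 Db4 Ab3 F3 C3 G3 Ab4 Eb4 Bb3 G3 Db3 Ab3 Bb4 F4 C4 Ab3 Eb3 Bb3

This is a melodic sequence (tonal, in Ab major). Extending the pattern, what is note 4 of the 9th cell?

Grouping in 6s, the 4th note of each cell is Db3, Eb3, F3, G3, Ab3.
Each moves up a 2nd. Continuing: Bb3 → C4 → Db4 → Eb4.

Eb4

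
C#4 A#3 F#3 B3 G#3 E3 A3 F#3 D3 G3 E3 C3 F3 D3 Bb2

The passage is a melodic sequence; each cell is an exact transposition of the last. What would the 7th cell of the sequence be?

With a 3-note motive the entries are C#4, B3, A3, G3, F3, each down a 2nd from the previous.
Carrying on: Eb3 → Db3.
So cell 7 is Db3 Bb2 Gb2.

Db3 Bb2 Gb2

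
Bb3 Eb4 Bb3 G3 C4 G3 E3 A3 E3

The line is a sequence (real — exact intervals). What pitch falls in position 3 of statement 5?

The unit is 3 notes. Position-3 pitches of the 3 shown cells: Bb3, G3, E3.
Extending down a 3rd: C#3 → A#2.

A#2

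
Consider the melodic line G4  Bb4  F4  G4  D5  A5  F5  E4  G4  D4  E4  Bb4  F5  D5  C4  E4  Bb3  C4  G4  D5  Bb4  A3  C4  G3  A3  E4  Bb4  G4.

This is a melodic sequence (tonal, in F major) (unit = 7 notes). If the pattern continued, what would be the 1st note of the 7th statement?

Bb2

The unit is 7 notes. Position-1 pitches of the 4 shown cells: G4, E4, C4, A3.
Each moves down a 3rd. Continuing: F3 → D3 → Bb2.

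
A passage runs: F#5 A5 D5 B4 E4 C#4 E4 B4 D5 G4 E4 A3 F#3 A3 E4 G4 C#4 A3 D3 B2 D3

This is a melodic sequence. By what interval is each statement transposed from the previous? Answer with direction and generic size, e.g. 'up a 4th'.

down a 5th

With a 7-note motive the entries are F#5, B4, E4, each down a 5th from the previous.
F#5 to B4 is down a 5th.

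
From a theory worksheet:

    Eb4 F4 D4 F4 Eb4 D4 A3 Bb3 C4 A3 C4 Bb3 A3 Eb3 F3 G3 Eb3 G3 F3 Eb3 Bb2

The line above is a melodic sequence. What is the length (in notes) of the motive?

There are 21 notes; a 7-note unit gives 3 cells:
Eb4 F4 D4 F4 Eb4 D4 A3 | Bb3 C4 A3 C4 Bb3 A3 Eb3 | F3 G3 Eb3 G3 F3 Eb3 Bb2
Every group is a transposition down a 4th of the one before; no shorter unit works.

7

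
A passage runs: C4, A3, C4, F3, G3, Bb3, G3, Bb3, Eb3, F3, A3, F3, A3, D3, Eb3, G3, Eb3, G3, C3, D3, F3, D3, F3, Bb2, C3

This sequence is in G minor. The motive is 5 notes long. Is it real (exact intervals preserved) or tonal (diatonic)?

Every note is diatonic to G minor.
Cell 1 has -3 semitones from note 1 to 2, but cell 3 has -4 — the interval quality changes while the contour stays the same, which is the hallmark of a tonal sequence.

tonal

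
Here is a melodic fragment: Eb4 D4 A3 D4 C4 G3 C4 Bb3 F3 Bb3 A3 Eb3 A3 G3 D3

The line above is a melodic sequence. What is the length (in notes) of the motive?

3

There are 15 notes; a 3-note unit gives 5 cells:
Eb4 D4 A3 | D4 C4 G3 | C4 Bb3 F3 | Bb3 A3 Eb3 | A3 G3 D3
Each cell is the previous one down a 2nd — so the unit is 3 notes.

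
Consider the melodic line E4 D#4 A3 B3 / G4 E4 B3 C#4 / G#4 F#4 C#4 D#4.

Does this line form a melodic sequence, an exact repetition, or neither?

neither

Note 1 of cell 2 is G4; if this were a sequence it would be F#4. No unit length gives a consistent transposition pattern.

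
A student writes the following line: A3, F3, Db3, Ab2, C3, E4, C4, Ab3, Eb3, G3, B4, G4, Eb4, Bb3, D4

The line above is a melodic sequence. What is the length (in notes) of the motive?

There are 15 notes; a 5-note unit gives 3 cells:
A3 F3 Db3 Ab2 C3 | E4 C4 Ab3 Eb3 G3 | B4 G4 Eb4 Bb3 D4
Every group is a transposition up a 5th of the one before; no shorter unit works.

5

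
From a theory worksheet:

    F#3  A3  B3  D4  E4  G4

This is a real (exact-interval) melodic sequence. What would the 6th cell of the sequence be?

The 2-note cells begin on F#3, B3, E4 — each up a 4th from the last.
Carrying on: A4 → D5 → G5.
From G5 the exact shape gives G5 Bb5.

G5 Bb5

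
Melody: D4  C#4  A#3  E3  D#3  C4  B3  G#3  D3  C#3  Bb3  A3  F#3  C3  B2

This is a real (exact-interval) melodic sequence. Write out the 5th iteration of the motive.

Gb3 F3 D3 Ab2 G2

Taking 5-note groups, the heads are D4, C4, Bb3: the pattern moves down a 2nd.
Carrying on: Ab3 → Gb3.
From Gb3 the exact shape gives Gb3 F3 D3 Ab2 G2.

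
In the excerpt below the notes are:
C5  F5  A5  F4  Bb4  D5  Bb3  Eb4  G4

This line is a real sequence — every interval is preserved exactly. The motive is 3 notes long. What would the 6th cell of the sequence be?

Taking 3-note groups, the heads are C5, F4, Bb3: the pattern moves down a 5th.
Continuing the starts: Eb3 → Ab2 → Db2.
From Db2 the exact shape gives Db2 Gb2 Bb2.

Db2 Gb2 Bb2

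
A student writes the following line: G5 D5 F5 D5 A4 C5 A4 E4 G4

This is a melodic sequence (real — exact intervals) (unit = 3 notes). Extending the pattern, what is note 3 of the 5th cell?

The unit is 3 notes. Position-3 pitches of the 3 shown cells: F5, C5, G4.
Extending down a 4th: D4 → A3.

A3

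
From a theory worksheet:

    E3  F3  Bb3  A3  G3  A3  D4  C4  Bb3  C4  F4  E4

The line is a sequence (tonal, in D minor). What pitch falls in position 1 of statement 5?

Grouping in 4s, the 1st note of each cell is E3, G3, Bb3.
Each moves up a 3rd. Continuing: D4 → F4.

F4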